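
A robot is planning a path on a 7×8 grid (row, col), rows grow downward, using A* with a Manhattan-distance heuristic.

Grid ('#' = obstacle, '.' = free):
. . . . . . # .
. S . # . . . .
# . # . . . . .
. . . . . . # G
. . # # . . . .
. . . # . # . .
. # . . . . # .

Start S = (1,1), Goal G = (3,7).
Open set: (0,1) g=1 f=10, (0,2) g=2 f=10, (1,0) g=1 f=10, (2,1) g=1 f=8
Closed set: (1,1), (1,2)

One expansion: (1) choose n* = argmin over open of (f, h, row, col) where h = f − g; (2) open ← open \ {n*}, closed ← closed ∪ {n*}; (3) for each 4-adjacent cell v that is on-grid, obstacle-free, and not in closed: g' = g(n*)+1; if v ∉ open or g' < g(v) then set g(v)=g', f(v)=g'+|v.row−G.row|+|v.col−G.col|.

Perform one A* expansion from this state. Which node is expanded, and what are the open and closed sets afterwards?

expanded=(2,1); open=[(0,1) g=1 f=10, (0,2) g=2 f=10, (1,0) g=1 f=10, (3,1) g=2 f=8]; closed=[(1,1), (1,2), (2,1)]

step 1: expand (2,1) (f=8, h=7) → closed; open now [(0,1) g=1 f=10, (0,2) g=2 f=10, (1,0) g=1 f=10, (3,1) g=2 f=8]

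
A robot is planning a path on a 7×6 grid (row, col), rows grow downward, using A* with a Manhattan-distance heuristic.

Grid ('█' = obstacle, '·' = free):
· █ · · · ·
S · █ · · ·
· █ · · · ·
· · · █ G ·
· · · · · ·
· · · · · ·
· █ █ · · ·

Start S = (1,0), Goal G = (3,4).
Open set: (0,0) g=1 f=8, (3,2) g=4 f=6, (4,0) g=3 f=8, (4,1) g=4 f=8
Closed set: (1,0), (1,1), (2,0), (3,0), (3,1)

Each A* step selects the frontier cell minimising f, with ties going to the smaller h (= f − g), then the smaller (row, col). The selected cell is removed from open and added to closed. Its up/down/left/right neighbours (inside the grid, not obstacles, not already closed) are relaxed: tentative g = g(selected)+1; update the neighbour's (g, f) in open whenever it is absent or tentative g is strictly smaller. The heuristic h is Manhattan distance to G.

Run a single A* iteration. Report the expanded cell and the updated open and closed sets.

step 1: expand (3,2) (f=6, h=2) → closed; open now [(0,0) g=1 f=8, (2,2) g=5 f=8, (4,0) g=3 f=8, (4,1) g=4 f=8, (4,2) g=5 f=8]

expanded=(3,2); open=[(0,0) g=1 f=8, (2,2) g=5 f=8, (4,0) g=3 f=8, (4,1) g=4 f=8, (4,2) g=5 f=8]; closed=[(1,0), (1,1), (2,0), (3,0), (3,1), (3,2)]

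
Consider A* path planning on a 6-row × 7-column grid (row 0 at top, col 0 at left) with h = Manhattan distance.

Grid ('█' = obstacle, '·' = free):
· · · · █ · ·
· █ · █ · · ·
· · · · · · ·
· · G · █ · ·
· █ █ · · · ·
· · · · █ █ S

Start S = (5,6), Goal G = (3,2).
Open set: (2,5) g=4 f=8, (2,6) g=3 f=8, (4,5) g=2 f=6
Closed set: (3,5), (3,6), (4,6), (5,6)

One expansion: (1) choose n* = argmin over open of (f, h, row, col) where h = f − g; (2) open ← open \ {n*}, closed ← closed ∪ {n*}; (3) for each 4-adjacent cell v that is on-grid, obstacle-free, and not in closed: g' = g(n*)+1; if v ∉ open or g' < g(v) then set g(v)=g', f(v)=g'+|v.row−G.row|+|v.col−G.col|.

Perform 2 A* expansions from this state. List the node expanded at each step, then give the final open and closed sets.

order=[(4,5) → (4,4)]; open=[(2,5) g=4 f=8, (2,6) g=3 f=8, (4,3) g=4 f=6]; closed=[(3,5), (3,6), (4,4), (4,5), (4,6), (5,6)]

step 1: expand (4,5) (f=6, h=4) → closed; open now [(2,5) g=4 f=8, (2,6) g=3 f=8, (4,4) g=3 f=6]
step 2: expand (4,4) (f=6, h=3) → closed; open now [(2,5) g=4 f=8, (2,6) g=3 f=8, (4,3) g=4 f=6]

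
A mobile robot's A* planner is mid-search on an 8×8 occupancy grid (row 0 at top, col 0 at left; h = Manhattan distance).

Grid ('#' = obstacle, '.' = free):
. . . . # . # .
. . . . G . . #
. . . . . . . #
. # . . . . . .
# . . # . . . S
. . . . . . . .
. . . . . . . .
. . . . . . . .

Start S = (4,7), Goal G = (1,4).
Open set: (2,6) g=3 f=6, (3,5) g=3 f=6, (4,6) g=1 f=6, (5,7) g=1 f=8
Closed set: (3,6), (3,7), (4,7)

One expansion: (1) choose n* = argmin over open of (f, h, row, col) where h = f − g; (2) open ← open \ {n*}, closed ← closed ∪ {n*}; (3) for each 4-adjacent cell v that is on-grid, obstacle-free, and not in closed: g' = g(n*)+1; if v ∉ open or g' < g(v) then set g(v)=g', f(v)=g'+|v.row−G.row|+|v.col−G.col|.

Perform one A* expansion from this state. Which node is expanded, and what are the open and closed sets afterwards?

step 1: expand (2,6) (f=6, h=3) → closed; open now [(1,6) g=4 f=6, (2,5) g=4 f=6, (3,5) g=3 f=6, (4,6) g=1 f=6, (5,7) g=1 f=8]

expanded=(2,6); open=[(1,6) g=4 f=6, (2,5) g=4 f=6, (3,5) g=3 f=6, (4,6) g=1 f=6, (5,7) g=1 f=8]; closed=[(2,6), (3,6), (3,7), (4,7)]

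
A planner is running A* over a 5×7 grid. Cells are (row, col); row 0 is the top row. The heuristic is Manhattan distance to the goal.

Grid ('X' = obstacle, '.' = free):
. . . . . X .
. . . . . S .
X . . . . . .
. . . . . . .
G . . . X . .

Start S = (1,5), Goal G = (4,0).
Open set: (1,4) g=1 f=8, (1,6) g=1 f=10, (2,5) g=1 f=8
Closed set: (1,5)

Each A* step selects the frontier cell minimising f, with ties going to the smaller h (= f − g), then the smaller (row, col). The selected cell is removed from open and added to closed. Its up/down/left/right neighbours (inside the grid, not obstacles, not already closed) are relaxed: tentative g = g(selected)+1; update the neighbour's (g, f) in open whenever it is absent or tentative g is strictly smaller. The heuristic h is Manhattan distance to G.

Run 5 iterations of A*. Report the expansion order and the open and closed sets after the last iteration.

order=[(1,4) → (1,3) → (1,2) → (1,1) → (1,0)]; open=[(0,0) g=6 f=10, (0,1) g=5 f=10, (0,2) g=4 f=10, (0,3) g=3 f=10, (0,4) g=2 f=10, (1,6) g=1 f=10, (2,1) g=5 f=8, (2,2) g=4 f=8, (2,3) g=3 f=8, (2,4) g=2 f=8, (2,5) g=1 f=8]; closed=[(1,0), (1,1), (1,2), (1,3), (1,4), (1,5)]

step 1: expand (1,4) (f=8, h=7) → closed; open now [(0,4) g=2 f=10, (1,3) g=2 f=8, (1,6) g=1 f=10, (2,4) g=2 f=8, (2,5) g=1 f=8]
step 2: expand (1,3) (f=8, h=6) → closed; open now [(0,3) g=3 f=10, (0,4) g=2 f=10, (1,2) g=3 f=8, (1,6) g=1 f=10, (2,3) g=3 f=8, (2,4) g=2 f=8, (2,5) g=1 f=8]
step 3: expand (1,2) (f=8, h=5) → closed; open now [(0,2) g=4 f=10, (0,3) g=3 f=10, (0,4) g=2 f=10, (1,1) g=4 f=8, (1,6) g=1 f=10, (2,2) g=4 f=8, (2,3) g=3 f=8, (2,4) g=2 f=8, (2,5) g=1 f=8]
step 4: expand (1,1) (f=8, h=4) → closed; open now [(0,1) g=5 f=10, (0,2) g=4 f=10, (0,3) g=3 f=10, (0,4) g=2 f=10, (1,0) g=5 f=8, (1,6) g=1 f=10, (2,1) g=5 f=8, (2,2) g=4 f=8, (2,3) g=3 f=8, (2,4) g=2 f=8, (2,5) g=1 f=8]
step 5: expand (1,0) (f=8, h=3) → closed; open now [(0,0) g=6 f=10, (0,1) g=5 f=10, (0,2) g=4 f=10, (0,3) g=3 f=10, (0,4) g=2 f=10, (1,6) g=1 f=10, (2,1) g=5 f=8, (2,2) g=4 f=8, (2,3) g=3 f=8, (2,4) g=2 f=8, (2,5) g=1 f=8]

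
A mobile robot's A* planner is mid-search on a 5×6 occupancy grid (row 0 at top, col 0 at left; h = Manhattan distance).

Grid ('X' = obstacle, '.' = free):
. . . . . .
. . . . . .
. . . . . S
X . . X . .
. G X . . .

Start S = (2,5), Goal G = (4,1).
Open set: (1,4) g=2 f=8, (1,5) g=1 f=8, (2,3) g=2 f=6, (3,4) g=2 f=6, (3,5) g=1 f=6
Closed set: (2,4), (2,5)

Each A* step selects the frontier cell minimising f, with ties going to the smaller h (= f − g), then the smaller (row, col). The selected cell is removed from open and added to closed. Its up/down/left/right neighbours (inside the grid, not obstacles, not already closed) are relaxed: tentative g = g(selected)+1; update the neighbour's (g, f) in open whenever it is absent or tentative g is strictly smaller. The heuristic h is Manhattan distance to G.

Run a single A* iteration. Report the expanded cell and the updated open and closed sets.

step 1: expand (2,3) (f=6, h=4) → closed; open now [(1,3) g=3 f=8, (1,4) g=2 f=8, (1,5) g=1 f=8, (2,2) g=3 f=6, (3,4) g=2 f=6, (3,5) g=1 f=6]

expanded=(2,3); open=[(1,3) g=3 f=8, (1,4) g=2 f=8, (1,5) g=1 f=8, (2,2) g=3 f=6, (3,4) g=2 f=6, (3,5) g=1 f=6]; closed=[(2,3), (2,4), (2,5)]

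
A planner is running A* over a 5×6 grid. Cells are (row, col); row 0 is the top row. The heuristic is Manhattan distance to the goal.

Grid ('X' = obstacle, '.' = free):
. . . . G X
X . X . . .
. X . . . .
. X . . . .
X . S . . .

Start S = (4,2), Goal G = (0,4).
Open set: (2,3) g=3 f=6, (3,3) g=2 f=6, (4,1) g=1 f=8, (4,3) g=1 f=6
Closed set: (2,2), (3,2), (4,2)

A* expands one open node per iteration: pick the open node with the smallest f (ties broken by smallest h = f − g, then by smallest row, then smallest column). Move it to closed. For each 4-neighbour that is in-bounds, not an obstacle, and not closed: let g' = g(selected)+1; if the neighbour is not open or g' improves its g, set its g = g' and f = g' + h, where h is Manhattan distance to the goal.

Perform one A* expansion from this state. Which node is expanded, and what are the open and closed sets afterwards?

step 1: expand (2,3) (f=6, h=3) → closed; open now [(1,3) g=4 f=6, (2,4) g=4 f=6, (3,3) g=2 f=6, (4,1) g=1 f=8, (4,3) g=1 f=6]

expanded=(2,3); open=[(1,3) g=4 f=6, (2,4) g=4 f=6, (3,3) g=2 f=6, (4,1) g=1 f=8, (4,3) g=1 f=6]; closed=[(2,2), (2,3), (3,2), (4,2)]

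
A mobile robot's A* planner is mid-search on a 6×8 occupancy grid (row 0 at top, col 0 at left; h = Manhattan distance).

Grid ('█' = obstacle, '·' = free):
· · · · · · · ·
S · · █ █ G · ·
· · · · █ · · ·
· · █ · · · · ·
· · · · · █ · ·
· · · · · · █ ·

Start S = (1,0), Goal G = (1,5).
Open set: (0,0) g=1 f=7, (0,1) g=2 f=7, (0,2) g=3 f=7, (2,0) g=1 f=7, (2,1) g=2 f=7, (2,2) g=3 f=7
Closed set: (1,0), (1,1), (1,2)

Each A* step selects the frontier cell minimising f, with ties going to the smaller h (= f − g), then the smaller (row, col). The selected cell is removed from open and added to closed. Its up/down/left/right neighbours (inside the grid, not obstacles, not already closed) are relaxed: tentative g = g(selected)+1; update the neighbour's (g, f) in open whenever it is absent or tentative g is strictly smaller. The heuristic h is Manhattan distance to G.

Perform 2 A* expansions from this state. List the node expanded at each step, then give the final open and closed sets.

step 1: expand (0,2) (f=7, h=4) → closed; open now [(0,0) g=1 f=7, (0,1) g=2 f=7, (0,3) g=4 f=7, (2,0) g=1 f=7, (2,1) g=2 f=7, (2,2) g=3 f=7]
step 2: expand (0,3) (f=7, h=3) → closed; open now [(0,0) g=1 f=7, (0,1) g=2 f=7, (0,4) g=5 f=7, (2,0) g=1 f=7, (2,1) g=2 f=7, (2,2) g=3 f=7]

order=[(0,2) → (0,3)]; open=[(0,0) g=1 f=7, (0,1) g=2 f=7, (0,4) g=5 f=7, (2,0) g=1 f=7, (2,1) g=2 f=7, (2,2) g=3 f=7]; closed=[(0,2), (0,3), (1,0), (1,1), (1,2)]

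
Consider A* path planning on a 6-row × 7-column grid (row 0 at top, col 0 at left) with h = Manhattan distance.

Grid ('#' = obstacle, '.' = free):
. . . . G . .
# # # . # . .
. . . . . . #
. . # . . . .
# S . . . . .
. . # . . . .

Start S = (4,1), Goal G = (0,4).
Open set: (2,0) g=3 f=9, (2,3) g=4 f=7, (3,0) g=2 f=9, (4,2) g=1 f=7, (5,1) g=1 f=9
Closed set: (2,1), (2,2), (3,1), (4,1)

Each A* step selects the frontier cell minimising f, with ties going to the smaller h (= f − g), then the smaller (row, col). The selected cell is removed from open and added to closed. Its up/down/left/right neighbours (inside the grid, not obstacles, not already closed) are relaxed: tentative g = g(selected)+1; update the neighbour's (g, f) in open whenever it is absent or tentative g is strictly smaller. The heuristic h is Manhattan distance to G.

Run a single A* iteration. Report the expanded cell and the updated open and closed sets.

step 1: expand (2,3) (f=7, h=3) → closed; open now [(1,3) g=5 f=7, (2,0) g=3 f=9, (2,4) g=5 f=7, (3,0) g=2 f=9, (3,3) g=5 f=9, (4,2) g=1 f=7, (5,1) g=1 f=9]

expanded=(2,3); open=[(1,3) g=5 f=7, (2,0) g=3 f=9, (2,4) g=5 f=7, (3,0) g=2 f=9, (3,3) g=5 f=9, (4,2) g=1 f=7, (5,1) g=1 f=9]; closed=[(2,1), (2,2), (2,3), (3,1), (4,1)]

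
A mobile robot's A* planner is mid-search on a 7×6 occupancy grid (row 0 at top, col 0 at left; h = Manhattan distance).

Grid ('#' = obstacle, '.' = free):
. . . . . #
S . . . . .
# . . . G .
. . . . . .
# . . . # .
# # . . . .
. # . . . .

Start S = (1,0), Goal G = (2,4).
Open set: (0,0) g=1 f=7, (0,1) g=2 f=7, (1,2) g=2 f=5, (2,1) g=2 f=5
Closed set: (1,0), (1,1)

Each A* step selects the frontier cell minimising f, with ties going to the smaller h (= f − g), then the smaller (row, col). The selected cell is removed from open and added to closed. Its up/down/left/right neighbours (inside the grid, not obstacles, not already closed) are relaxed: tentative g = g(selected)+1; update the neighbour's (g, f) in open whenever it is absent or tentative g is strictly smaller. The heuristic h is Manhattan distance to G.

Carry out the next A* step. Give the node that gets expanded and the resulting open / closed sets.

step 1: expand (1,2) (f=5, h=3) → closed; open now [(0,0) g=1 f=7, (0,1) g=2 f=7, (0,2) g=3 f=7, (1,3) g=3 f=5, (2,1) g=2 f=5, (2,2) g=3 f=5]

expanded=(1,2); open=[(0,0) g=1 f=7, (0,1) g=2 f=7, (0,2) g=3 f=7, (1,3) g=3 f=5, (2,1) g=2 f=5, (2,2) g=3 f=5]; closed=[(1,0), (1,1), (1,2)]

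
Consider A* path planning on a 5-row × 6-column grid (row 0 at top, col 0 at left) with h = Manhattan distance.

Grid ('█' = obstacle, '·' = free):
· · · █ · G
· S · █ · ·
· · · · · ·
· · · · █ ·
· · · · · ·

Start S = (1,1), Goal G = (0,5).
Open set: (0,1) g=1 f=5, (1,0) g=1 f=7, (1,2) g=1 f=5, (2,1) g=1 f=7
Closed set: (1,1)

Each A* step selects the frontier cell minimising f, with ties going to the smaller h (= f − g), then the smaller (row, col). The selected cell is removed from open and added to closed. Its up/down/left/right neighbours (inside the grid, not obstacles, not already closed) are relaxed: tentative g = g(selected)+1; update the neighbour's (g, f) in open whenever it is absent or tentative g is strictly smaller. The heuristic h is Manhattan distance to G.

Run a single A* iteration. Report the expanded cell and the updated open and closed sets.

step 1: expand (0,1) (f=5, h=4) → closed; open now [(0,0) g=2 f=7, (0,2) g=2 f=5, (1,0) g=1 f=7, (1,2) g=1 f=5, (2,1) g=1 f=7]

expanded=(0,1); open=[(0,0) g=2 f=7, (0,2) g=2 f=5, (1,0) g=1 f=7, (1,2) g=1 f=5, (2,1) g=1 f=7]; closed=[(0,1), (1,1)]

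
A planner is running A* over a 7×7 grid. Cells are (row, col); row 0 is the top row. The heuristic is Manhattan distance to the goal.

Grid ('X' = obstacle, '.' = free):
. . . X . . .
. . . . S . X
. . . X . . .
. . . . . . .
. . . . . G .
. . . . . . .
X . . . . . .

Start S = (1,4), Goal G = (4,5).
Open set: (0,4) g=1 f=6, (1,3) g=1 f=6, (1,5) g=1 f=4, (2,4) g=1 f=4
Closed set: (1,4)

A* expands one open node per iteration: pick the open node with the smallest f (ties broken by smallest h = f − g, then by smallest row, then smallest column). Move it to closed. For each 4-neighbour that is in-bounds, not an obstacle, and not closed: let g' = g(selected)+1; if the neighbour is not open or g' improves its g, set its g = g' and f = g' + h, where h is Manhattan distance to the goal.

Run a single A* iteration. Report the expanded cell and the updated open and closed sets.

step 1: expand (1,5) (f=4, h=3) → closed; open now [(0,4) g=1 f=6, (0,5) g=2 f=6, (1,3) g=1 f=6, (2,4) g=1 f=4, (2,5) g=2 f=4]

expanded=(1,5); open=[(0,4) g=1 f=6, (0,5) g=2 f=6, (1,3) g=1 f=6, (2,4) g=1 f=4, (2,5) g=2 f=4]; closed=[(1,4), (1,5)]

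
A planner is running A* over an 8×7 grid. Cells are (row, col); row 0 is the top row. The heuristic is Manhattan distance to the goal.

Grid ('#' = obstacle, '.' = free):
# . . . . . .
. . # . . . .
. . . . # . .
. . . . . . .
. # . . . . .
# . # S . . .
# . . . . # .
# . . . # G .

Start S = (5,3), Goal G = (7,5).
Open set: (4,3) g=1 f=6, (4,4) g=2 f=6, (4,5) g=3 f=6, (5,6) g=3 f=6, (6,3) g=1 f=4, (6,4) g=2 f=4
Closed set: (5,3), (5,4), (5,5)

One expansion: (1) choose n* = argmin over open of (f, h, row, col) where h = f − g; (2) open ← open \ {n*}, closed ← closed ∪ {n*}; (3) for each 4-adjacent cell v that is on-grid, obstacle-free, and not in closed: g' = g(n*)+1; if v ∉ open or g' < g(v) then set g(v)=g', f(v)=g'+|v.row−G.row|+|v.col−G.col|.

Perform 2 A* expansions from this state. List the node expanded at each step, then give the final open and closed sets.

step 1: expand (6,4) (f=4, h=2) → closed; open now [(4,3) g=1 f=6, (4,4) g=2 f=6, (4,5) g=3 f=6, (5,6) g=3 f=6, (6,3) g=1 f=4]
step 2: expand (6,3) (f=4, h=3) → closed; open now [(4,3) g=1 f=6, (4,4) g=2 f=6, (4,5) g=3 f=6, (5,6) g=3 f=6, (6,2) g=2 f=6, (7,3) g=2 f=4]

order=[(6,4) → (6,3)]; open=[(4,3) g=1 f=6, (4,4) g=2 f=6, (4,5) g=3 f=6, (5,6) g=3 f=6, (6,2) g=2 f=6, (7,3) g=2 f=4]; closed=[(5,3), (5,4), (5,5), (6,3), (6,4)]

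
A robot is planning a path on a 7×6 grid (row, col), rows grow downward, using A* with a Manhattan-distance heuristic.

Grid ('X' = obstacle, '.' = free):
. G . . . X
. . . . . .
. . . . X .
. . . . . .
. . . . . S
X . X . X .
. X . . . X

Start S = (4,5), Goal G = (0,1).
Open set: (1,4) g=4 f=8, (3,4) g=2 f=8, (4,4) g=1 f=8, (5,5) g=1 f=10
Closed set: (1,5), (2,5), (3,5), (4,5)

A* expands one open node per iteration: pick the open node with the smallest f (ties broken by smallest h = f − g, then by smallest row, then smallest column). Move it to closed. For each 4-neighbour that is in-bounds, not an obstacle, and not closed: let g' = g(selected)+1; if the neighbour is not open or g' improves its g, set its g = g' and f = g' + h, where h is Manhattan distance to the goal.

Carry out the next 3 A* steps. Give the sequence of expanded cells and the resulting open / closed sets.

step 1: expand (1,4) (f=8, h=4) → closed; open now [(0,4) g=5 f=8, (1,3) g=5 f=8, (3,4) g=2 f=8, (4,4) g=1 f=8, (5,5) g=1 f=10]
step 2: expand (0,4) (f=8, h=3) → closed; open now [(0,3) g=6 f=8, (1,3) g=5 f=8, (3,4) g=2 f=8, (4,4) g=1 f=8, (5,5) g=1 f=10]
step 3: expand (0,3) (f=8, h=2) → closed; open now [(0,2) g=7 f=8, (1,3) g=5 f=8, (3,4) g=2 f=8, (4,4) g=1 f=8, (5,5) g=1 f=10]

order=[(1,4) → (0,4) → (0,3)]; open=[(0,2) g=7 f=8, (1,3) g=5 f=8, (3,4) g=2 f=8, (4,4) g=1 f=8, (5,5) g=1 f=10]; closed=[(0,3), (0,4), (1,4), (1,5), (2,5), (3,5), (4,5)]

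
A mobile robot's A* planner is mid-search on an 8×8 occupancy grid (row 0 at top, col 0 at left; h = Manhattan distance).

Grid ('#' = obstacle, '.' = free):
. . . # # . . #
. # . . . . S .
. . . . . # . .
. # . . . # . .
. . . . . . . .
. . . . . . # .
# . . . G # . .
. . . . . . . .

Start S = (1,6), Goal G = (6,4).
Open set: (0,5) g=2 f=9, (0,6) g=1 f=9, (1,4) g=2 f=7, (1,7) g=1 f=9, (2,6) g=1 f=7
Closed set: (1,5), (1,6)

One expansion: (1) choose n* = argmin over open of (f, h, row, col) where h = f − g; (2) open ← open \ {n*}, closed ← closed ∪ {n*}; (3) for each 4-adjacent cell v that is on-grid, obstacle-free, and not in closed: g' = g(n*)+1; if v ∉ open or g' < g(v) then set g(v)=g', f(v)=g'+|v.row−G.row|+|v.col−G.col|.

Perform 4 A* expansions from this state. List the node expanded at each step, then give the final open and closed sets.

step 1: expand (1,4) (f=7, h=5) → closed; open now [(0,5) g=2 f=9, (0,6) g=1 f=9, (1,3) g=3 f=9, (1,7) g=1 f=9, (2,4) g=3 f=7, (2,6) g=1 f=7]
step 2: expand (2,4) (f=7, h=4) → closed; open now [(0,5) g=2 f=9, (0,6) g=1 f=9, (1,3) g=3 f=9, (1,7) g=1 f=9, (2,3) g=4 f=9, (2,6) g=1 f=7, (3,4) g=4 f=7]
step 3: expand (3,4) (f=7, h=3) → closed; open now [(0,5) g=2 f=9, (0,6) g=1 f=9, (1,3) g=3 f=9, (1,7) g=1 f=9, (2,3) g=4 f=9, (2,6) g=1 f=7, (3,3) g=5 f=9, (4,4) g=5 f=7]
step 4: expand (4,4) (f=7, h=2) → closed; open now [(0,5) g=2 f=9, (0,6) g=1 f=9, (1,3) g=3 f=9, (1,7) g=1 f=9, (2,3) g=4 f=9, (2,6) g=1 f=7, (3,3) g=5 f=9, (4,3) g=6 f=9, (4,5) g=6 f=9, (5,4) g=6 f=7]

order=[(1,4) → (2,4) → (3,4) → (4,4)]; open=[(0,5) g=2 f=9, (0,6) g=1 f=9, (1,3) g=3 f=9, (1,7) g=1 f=9, (2,3) g=4 f=9, (2,6) g=1 f=7, (3,3) g=5 f=9, (4,3) g=6 f=9, (4,5) g=6 f=9, (5,4) g=6 f=7]; closed=[(1,4), (1,5), (1,6), (2,4), (3,4), (4,4)]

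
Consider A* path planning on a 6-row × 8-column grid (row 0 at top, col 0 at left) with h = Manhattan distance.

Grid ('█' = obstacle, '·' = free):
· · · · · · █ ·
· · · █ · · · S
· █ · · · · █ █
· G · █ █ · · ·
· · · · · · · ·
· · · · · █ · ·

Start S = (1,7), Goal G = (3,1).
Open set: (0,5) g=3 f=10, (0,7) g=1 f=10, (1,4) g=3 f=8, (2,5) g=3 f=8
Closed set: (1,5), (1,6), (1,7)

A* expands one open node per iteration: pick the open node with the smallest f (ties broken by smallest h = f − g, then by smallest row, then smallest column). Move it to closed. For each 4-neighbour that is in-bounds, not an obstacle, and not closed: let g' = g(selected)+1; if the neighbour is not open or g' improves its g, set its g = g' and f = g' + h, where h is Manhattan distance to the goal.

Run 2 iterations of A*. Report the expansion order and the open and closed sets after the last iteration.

step 1: expand (1,4) (f=8, h=5) → closed; open now [(0,4) g=4 f=10, (0,5) g=3 f=10, (0,7) g=1 f=10, (2,4) g=4 f=8, (2,5) g=3 f=8]
step 2: expand (2,4) (f=8, h=4) → closed; open now [(0,4) g=4 f=10, (0,5) g=3 f=10, (0,7) g=1 f=10, (2,3) g=5 f=8, (2,5) g=3 f=8]

order=[(1,4) → (2,4)]; open=[(0,4) g=4 f=10, (0,5) g=3 f=10, (0,7) g=1 f=10, (2,3) g=5 f=8, (2,5) g=3 f=8]; closed=[(1,4), (1,5), (1,6), (1,7), (2,4)]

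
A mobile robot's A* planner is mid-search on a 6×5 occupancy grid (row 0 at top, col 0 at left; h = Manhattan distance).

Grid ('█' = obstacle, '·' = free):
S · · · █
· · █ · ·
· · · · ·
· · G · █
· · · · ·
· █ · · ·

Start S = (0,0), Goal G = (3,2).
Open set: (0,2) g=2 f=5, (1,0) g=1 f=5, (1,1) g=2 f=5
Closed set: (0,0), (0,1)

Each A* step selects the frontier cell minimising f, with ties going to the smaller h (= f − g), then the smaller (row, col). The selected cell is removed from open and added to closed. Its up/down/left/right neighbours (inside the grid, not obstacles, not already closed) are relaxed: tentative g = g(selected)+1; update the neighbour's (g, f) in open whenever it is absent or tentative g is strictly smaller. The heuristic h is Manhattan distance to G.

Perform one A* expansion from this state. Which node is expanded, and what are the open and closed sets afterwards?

expanded=(0,2); open=[(0,3) g=3 f=7, (1,0) g=1 f=5, (1,1) g=2 f=5]; closed=[(0,0), (0,1), (0,2)]

step 1: expand (0,2) (f=5, h=3) → closed; open now [(0,3) g=3 f=7, (1,0) g=1 f=5, (1,1) g=2 f=5]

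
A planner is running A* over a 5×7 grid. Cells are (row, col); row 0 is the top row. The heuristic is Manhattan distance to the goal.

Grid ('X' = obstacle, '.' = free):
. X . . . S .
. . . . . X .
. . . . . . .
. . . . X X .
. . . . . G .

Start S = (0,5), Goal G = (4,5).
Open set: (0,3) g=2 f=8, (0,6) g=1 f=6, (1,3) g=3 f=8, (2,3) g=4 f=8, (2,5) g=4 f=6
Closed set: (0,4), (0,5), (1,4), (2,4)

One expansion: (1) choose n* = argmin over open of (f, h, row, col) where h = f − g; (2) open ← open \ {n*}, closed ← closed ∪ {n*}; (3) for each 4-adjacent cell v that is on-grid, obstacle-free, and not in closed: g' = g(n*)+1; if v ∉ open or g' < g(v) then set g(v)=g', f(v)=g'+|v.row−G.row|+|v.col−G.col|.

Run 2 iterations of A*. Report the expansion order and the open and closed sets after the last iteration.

order=[(2,5) → (0,6)]; open=[(0,3) g=2 f=8, (1,3) g=3 f=8, (1,6) g=2 f=6, (2,3) g=4 f=8, (2,6) g=5 f=8]; closed=[(0,4), (0,5), (0,6), (1,4), (2,4), (2,5)]

step 1: expand (2,5) (f=6, h=2) → closed; open now [(0,3) g=2 f=8, (0,6) g=1 f=6, (1,3) g=3 f=8, (2,3) g=4 f=8, (2,6) g=5 f=8]
step 2: expand (0,6) (f=6, h=5) → closed; open now [(0,3) g=2 f=8, (1,3) g=3 f=8, (1,6) g=2 f=6, (2,3) g=4 f=8, (2,6) g=5 f=8]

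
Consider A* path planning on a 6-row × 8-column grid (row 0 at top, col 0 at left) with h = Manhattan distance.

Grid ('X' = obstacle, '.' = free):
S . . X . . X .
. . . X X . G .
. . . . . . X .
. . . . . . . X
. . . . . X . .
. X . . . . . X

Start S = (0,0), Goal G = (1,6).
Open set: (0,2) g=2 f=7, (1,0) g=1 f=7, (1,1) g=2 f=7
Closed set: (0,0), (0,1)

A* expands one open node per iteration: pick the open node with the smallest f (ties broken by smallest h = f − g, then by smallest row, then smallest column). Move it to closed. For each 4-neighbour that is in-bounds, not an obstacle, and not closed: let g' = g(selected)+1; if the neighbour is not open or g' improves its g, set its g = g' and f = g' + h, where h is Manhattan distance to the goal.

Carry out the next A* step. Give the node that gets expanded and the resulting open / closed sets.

step 1: expand (0,2) (f=7, h=5) → closed; open now [(1,0) g=1 f=7, (1,1) g=2 f=7, (1,2) g=3 f=7]

expanded=(0,2); open=[(1,0) g=1 f=7, (1,1) g=2 f=7, (1,2) g=3 f=7]; closed=[(0,0), (0,1), (0,2)]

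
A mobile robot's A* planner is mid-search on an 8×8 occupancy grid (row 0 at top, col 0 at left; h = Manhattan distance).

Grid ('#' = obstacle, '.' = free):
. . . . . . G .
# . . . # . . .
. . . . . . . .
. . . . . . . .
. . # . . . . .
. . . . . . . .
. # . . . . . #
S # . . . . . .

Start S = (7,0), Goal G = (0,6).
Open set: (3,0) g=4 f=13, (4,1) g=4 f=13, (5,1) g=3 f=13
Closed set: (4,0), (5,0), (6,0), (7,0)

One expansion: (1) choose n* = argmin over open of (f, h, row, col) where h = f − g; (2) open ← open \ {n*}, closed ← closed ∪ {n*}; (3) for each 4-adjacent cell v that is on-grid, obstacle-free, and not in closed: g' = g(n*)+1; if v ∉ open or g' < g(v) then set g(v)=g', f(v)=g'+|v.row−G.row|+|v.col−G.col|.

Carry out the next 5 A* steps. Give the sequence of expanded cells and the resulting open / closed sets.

order=[(3,0) → (2,0) → (2,1) → (1,1) → (0,1)]; open=[(0,0) g=9 f=15, (0,2) g=9 f=13, (1,2) g=8 f=13, (2,2) g=7 f=13, (3,1) g=5 f=13, (4,1) g=4 f=13, (5,1) g=3 f=13]; closed=[(0,1), (1,1), (2,0), (2,1), (3,0), (4,0), (5,0), (6,0), (7,0)]

step 1: expand (3,0) (f=13, h=9) → closed; open now [(2,0) g=5 f=13, (3,1) g=5 f=13, (4,1) g=4 f=13, (5,1) g=3 f=13]
step 2: expand (2,0) (f=13, h=8) → closed; open now [(2,1) g=6 f=13, (3,1) g=5 f=13, (4,1) g=4 f=13, (5,1) g=3 f=13]
step 3: expand (2,1) (f=13, h=7) → closed; open now [(1,1) g=7 f=13, (2,2) g=7 f=13, (3,1) g=5 f=13, (4,1) g=4 f=13, (5,1) g=3 f=13]
step 4: expand (1,1) (f=13, h=6) → closed; open now [(0,1) g=8 f=13, (1,2) g=8 f=13, (2,2) g=7 f=13, (3,1) g=5 f=13, (4,1) g=4 f=13, (5,1) g=3 f=13]
step 5: expand (0,1) (f=13, h=5) → closed; open now [(0,0) g=9 f=15, (0,2) g=9 f=13, (1,2) g=8 f=13, (2,2) g=7 f=13, (3,1) g=5 f=13, (4,1) g=4 f=13, (5,1) g=3 f=13]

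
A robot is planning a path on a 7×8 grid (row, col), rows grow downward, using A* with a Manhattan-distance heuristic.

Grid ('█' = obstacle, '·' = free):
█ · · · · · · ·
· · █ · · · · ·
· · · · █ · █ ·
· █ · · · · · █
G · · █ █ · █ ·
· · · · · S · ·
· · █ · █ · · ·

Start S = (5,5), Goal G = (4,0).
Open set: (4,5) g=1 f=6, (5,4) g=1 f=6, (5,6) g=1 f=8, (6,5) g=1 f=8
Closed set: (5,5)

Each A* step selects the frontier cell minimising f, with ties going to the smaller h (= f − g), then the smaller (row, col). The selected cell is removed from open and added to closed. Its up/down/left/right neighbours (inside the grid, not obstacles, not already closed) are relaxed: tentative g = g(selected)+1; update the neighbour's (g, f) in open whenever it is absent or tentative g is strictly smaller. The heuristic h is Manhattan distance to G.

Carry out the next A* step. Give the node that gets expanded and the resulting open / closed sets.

step 1: expand (4,5) (f=6, h=5) → closed; open now [(3,5) g=2 f=8, (5,4) g=1 f=6, (5,6) g=1 f=8, (6,5) g=1 f=8]

expanded=(4,5); open=[(3,5) g=2 f=8, (5,4) g=1 f=6, (5,6) g=1 f=8, (6,5) g=1 f=8]; closed=[(4,5), (5,5)]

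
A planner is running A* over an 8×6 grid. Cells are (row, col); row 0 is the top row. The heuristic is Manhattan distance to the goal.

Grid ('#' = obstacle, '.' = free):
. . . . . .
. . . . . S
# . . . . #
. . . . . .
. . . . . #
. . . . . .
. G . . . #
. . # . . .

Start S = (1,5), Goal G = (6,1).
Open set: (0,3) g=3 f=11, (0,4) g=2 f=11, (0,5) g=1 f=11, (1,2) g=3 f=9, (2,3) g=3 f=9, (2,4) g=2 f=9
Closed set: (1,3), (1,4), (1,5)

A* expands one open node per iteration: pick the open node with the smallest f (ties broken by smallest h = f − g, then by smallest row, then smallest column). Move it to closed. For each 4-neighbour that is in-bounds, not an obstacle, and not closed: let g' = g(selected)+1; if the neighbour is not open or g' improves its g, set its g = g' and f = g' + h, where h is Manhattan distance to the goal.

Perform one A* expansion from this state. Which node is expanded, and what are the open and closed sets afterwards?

expanded=(1,2); open=[(0,2) g=4 f=11, (0,3) g=3 f=11, (0,4) g=2 f=11, (0,5) g=1 f=11, (1,1) g=4 f=9, (2,2) g=4 f=9, (2,3) g=3 f=9, (2,4) g=2 f=9]; closed=[(1,2), (1,3), (1,4), (1,5)]

step 1: expand (1,2) (f=9, h=6) → closed; open now [(0,2) g=4 f=11, (0,3) g=3 f=11, (0,4) g=2 f=11, (0,5) g=1 f=11, (1,1) g=4 f=9, (2,2) g=4 f=9, (2,3) g=3 f=9, (2,4) g=2 f=9]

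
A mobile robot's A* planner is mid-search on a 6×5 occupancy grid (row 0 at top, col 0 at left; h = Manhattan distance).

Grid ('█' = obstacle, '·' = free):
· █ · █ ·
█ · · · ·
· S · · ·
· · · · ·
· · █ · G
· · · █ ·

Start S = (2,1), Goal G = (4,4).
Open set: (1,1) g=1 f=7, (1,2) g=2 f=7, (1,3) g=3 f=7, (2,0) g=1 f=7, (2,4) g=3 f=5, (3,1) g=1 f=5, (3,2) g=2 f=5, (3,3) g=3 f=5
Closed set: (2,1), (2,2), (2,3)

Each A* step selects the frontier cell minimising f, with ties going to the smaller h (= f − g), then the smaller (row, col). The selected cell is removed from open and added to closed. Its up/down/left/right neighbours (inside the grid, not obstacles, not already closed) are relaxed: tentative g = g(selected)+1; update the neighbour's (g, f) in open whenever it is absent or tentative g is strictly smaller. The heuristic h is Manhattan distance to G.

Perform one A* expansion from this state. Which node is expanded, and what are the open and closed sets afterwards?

expanded=(2,4); open=[(1,1) g=1 f=7, (1,2) g=2 f=7, (1,3) g=3 f=7, (1,4) g=4 f=7, (2,0) g=1 f=7, (3,1) g=1 f=5, (3,2) g=2 f=5, (3,3) g=3 f=5, (3,4) g=4 f=5]; closed=[(2,1), (2,2), (2,3), (2,4)]

step 1: expand (2,4) (f=5, h=2) → closed; open now [(1,1) g=1 f=7, (1,2) g=2 f=7, (1,3) g=3 f=7, (1,4) g=4 f=7, (2,0) g=1 f=7, (3,1) g=1 f=5, (3,2) g=2 f=5, (3,3) g=3 f=5, (3,4) g=4 f=5]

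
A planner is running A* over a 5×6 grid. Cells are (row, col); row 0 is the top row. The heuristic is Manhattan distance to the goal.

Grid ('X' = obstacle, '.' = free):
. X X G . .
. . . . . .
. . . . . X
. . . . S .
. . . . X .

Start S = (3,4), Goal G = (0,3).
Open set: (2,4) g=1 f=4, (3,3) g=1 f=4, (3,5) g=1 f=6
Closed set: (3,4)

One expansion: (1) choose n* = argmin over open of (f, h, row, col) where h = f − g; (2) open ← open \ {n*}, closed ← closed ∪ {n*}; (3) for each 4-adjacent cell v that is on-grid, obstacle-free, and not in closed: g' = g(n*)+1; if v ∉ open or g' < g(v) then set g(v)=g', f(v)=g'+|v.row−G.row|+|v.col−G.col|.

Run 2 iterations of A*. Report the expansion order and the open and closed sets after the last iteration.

order=[(2,4) → (1,4)]; open=[(0,4) g=3 f=4, (1,3) g=3 f=4, (1,5) g=3 f=6, (2,3) g=2 f=4, (3,3) g=1 f=4, (3,5) g=1 f=6]; closed=[(1,4), (2,4), (3,4)]

step 1: expand (2,4) (f=4, h=3) → closed; open now [(1,4) g=2 f=4, (2,3) g=2 f=4, (3,3) g=1 f=4, (3,5) g=1 f=6]
step 2: expand (1,4) (f=4, h=2) → closed; open now [(0,4) g=3 f=4, (1,3) g=3 f=4, (1,5) g=3 f=6, (2,3) g=2 f=4, (3,3) g=1 f=4, (3,5) g=1 f=6]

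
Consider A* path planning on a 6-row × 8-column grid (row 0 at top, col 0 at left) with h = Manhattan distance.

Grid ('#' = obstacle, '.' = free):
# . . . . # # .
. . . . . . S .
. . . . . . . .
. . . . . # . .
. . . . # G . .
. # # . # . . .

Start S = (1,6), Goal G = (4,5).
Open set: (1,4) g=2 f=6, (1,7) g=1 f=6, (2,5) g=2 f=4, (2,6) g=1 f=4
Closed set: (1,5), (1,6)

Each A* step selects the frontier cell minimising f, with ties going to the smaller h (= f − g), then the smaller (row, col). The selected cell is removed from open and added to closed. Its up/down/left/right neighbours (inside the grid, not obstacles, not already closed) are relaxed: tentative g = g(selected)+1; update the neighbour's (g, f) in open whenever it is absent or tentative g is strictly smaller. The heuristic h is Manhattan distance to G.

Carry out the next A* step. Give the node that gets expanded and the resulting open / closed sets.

expanded=(2,5); open=[(1,4) g=2 f=6, (1,7) g=1 f=6, (2,4) g=3 f=6, (2,6) g=1 f=4]; closed=[(1,5), (1,6), (2,5)]

step 1: expand (2,5) (f=4, h=2) → closed; open now [(1,4) g=2 f=6, (1,7) g=1 f=6, (2,4) g=3 f=6, (2,6) g=1 f=4]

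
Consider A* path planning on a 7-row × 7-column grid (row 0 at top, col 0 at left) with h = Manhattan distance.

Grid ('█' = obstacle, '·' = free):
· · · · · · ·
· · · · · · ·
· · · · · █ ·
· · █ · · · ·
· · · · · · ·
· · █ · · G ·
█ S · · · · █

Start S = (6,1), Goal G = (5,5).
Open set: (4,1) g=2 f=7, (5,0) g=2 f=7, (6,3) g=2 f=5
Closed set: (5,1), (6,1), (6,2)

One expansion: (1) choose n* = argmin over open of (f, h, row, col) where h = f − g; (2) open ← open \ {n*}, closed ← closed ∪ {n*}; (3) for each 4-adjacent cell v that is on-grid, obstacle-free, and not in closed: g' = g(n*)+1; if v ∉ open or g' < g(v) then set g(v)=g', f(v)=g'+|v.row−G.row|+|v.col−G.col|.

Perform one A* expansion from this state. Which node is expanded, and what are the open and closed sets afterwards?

step 1: expand (6,3) (f=5, h=3) → closed; open now [(4,1) g=2 f=7, (5,0) g=2 f=7, (5,3) g=3 f=5, (6,4) g=3 f=5]

expanded=(6,3); open=[(4,1) g=2 f=7, (5,0) g=2 f=7, (5,3) g=3 f=5, (6,4) g=3 f=5]; closed=[(5,1), (6,1), (6,2), (6,3)]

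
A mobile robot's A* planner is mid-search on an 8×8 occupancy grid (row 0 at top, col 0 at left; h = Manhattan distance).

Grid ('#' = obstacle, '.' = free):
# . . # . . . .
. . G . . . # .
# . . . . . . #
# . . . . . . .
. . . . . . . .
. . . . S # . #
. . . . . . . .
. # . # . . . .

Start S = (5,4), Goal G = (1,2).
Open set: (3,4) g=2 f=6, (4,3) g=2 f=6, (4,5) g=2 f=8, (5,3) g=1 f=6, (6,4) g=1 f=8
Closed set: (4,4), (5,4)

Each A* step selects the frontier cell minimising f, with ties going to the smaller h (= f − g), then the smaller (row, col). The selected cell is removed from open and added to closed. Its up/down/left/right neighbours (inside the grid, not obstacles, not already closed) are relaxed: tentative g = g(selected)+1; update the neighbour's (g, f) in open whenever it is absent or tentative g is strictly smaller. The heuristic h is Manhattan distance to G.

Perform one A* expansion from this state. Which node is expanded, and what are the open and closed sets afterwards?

expanded=(3,4); open=[(2,4) g=3 f=6, (3,3) g=3 f=6, (3,5) g=3 f=8, (4,3) g=2 f=6, (4,5) g=2 f=8, (5,3) g=1 f=6, (6,4) g=1 f=8]; closed=[(3,4), (4,4), (5,4)]

step 1: expand (3,4) (f=6, h=4) → closed; open now [(2,4) g=3 f=6, (3,3) g=3 f=6, (3,5) g=3 f=8, (4,3) g=2 f=6, (4,5) g=2 f=8, (5,3) g=1 f=6, (6,4) g=1 f=8]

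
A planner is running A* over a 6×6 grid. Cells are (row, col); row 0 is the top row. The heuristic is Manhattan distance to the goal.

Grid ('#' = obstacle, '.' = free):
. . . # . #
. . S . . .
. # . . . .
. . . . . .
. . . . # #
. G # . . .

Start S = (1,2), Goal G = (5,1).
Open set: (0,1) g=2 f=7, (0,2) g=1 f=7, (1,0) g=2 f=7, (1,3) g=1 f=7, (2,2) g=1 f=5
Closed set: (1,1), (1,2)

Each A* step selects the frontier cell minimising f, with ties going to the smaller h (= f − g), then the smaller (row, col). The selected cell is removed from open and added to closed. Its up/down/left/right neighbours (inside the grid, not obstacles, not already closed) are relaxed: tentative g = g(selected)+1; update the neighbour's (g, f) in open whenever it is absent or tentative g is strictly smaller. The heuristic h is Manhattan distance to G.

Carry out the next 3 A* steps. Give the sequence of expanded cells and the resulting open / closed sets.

order=[(2,2) → (3,2) → (3,1)]; open=[(0,1) g=2 f=7, (0,2) g=1 f=7, (1,0) g=2 f=7, (1,3) g=1 f=7, (2,3) g=2 f=7, (3,0) g=4 f=7, (3,3) g=3 f=7, (4,1) g=4 f=5, (4,2) g=3 f=5]; closed=[(1,1), (1,2), (2,2), (3,1), (3,2)]

step 1: expand (2,2) (f=5, h=4) → closed; open now [(0,1) g=2 f=7, (0,2) g=1 f=7, (1,0) g=2 f=7, (1,3) g=1 f=7, (2,3) g=2 f=7, (3,2) g=2 f=5]
step 2: expand (3,2) (f=5, h=3) → closed; open now [(0,1) g=2 f=7, (0,2) g=1 f=7, (1,0) g=2 f=7, (1,3) g=1 f=7, (2,3) g=2 f=7, (3,1) g=3 f=5, (3,3) g=3 f=7, (4,2) g=3 f=5]
step 3: expand (3,1) (f=5, h=2) → closed; open now [(0,1) g=2 f=7, (0,2) g=1 f=7, (1,0) g=2 f=7, (1,3) g=1 f=7, (2,3) g=2 f=7, (3,0) g=4 f=7, (3,3) g=3 f=7, (4,1) g=4 f=5, (4,2) g=3 f=5]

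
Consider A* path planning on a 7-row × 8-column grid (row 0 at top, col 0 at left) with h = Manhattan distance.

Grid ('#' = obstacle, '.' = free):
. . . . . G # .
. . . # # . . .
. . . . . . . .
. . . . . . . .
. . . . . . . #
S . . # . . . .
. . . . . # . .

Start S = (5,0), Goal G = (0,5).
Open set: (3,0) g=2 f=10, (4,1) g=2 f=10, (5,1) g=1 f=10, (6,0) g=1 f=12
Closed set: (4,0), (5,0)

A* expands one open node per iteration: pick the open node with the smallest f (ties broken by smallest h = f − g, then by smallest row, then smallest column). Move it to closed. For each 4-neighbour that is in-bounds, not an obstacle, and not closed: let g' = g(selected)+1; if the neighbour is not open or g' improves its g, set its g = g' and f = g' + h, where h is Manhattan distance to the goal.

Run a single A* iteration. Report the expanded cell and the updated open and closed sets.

expanded=(3,0); open=[(2,0) g=3 f=10, (3,1) g=3 f=10, (4,1) g=2 f=10, (5,1) g=1 f=10, (6,0) g=1 f=12]; closed=[(3,0), (4,0), (5,0)]

step 1: expand (3,0) (f=10, h=8) → closed; open now [(2,0) g=3 f=10, (3,1) g=3 f=10, (4,1) g=2 f=10, (5,1) g=1 f=10, (6,0) g=1 f=12]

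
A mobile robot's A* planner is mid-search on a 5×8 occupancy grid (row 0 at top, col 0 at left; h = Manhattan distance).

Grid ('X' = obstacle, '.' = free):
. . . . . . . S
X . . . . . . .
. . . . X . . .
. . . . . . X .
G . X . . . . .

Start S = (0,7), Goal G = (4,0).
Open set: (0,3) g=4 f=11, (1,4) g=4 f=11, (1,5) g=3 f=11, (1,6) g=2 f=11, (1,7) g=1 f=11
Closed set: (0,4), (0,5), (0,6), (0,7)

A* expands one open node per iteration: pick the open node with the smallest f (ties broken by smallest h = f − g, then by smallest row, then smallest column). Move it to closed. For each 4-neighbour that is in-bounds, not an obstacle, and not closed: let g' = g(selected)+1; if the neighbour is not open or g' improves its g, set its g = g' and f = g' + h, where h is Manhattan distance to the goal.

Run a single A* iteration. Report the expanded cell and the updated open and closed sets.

expanded=(0,3); open=[(0,2) g=5 f=11, (1,3) g=5 f=11, (1,4) g=4 f=11, (1,5) g=3 f=11, (1,6) g=2 f=11, (1,7) g=1 f=11]; closed=[(0,3), (0,4), (0,5), (0,6), (0,7)]

step 1: expand (0,3) (f=11, h=7) → closed; open now [(0,2) g=5 f=11, (1,3) g=5 f=11, (1,4) g=4 f=11, (1,5) g=3 f=11, (1,6) g=2 f=11, (1,7) g=1 f=11]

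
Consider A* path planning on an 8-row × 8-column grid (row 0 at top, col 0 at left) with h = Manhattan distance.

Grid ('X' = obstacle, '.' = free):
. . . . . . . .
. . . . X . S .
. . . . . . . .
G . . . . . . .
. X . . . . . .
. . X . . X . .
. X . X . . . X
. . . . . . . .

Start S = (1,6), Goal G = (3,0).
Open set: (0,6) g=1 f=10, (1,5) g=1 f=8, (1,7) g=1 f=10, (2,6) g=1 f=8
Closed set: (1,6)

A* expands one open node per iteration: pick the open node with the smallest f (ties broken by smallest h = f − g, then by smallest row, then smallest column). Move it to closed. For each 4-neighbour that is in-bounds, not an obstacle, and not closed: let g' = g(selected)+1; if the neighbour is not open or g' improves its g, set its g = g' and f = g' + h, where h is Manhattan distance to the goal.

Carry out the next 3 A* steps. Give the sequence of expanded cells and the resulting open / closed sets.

step 1: expand (1,5) (f=8, h=7) → closed; open now [(0,5) g=2 f=10, (0,6) g=1 f=10, (1,7) g=1 f=10, (2,5) g=2 f=8, (2,6) g=1 f=8]
step 2: expand (2,5) (f=8, h=6) → closed; open now [(0,5) g=2 f=10, (0,6) g=1 f=10, (1,7) g=1 f=10, (2,4) g=3 f=8, (2,6) g=1 f=8, (3,5) g=3 f=8]
step 3: expand (2,4) (f=8, h=5) → closed; open now [(0,5) g=2 f=10, (0,6) g=1 f=10, (1,7) g=1 f=10, (2,3) g=4 f=8, (2,6) g=1 f=8, (3,4) g=4 f=8, (3,5) g=3 f=8]

order=[(1,5) → (2,5) → (2,4)]; open=[(0,5) g=2 f=10, (0,6) g=1 f=10, (1,7) g=1 f=10, (2,3) g=4 f=8, (2,6) g=1 f=8, (3,4) g=4 f=8, (3,5) g=3 f=8]; closed=[(1,5), (1,6), (2,4), (2,5)]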